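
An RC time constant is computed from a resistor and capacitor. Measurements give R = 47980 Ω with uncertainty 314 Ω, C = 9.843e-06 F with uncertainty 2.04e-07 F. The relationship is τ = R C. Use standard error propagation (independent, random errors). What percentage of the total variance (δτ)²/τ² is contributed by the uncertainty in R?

9.07%

(δτ/τ)² = (1·δR/R)² + (1·δC/C)²
  R term: (1×0.00654)² = 4.28e-05
  C term: (1×0.0207)² = 0.000430
Total = 0.000472. Share from R = 4.28e-05/0.000472 = 0.0907.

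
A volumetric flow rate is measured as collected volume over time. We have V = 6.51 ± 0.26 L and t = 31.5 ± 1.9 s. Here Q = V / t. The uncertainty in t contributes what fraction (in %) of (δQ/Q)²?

(δQ/Q)² = (1·δV/V)² + (-1·δt/t)²
  V term: (1×0.0399)² = 0.00160
  t term: (-1×0.0603)² = 0.00364
Total = 0.00523. Share from t = 0.00364/0.00523 = 0.695.

69.5%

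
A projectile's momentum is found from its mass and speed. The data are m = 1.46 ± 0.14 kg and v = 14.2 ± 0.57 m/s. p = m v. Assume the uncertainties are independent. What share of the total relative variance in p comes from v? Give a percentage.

(δp/p)² = (1·δm/m)² + (1·δv/v)²
  m term: (1×0.0959)² = 0.00919
  v term: (1×0.0401)² = 0.00161
Total = 0.0108. Share from v = 0.00161/0.0108 = 0.149.

14.9%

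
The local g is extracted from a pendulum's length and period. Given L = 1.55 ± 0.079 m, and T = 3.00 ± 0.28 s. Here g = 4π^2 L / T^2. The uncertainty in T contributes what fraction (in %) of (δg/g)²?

93.1%

(δg/g)² = (1·δL/L)² + (-2·δT/T)²
  L term: (1×0.0510)² = 0.00260
  T term: (-2×0.0933)² = 0.0348
Total = 0.0374. Share from T = 0.0348/0.0374 = 0.931.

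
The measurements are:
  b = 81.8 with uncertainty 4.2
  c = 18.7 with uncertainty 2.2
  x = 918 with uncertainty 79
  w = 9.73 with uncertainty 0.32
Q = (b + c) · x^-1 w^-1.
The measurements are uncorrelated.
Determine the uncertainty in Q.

0.00116

Let u = b + c = 100. δu = √(δb² + δc²) = √(17.6 + 4.84) = 4.74, so δu/u = 0.0472.
Q is then a monomial in u, x, w:
δQ/Q = √((δu/u)² + (-1·δx/x)² + (-1·δw/w)²) = √(0.00223 + 0.00741 + 0.00108) = 0.104
Q = 0.0113, so δQ = 0.104 × 0.0113 = 0.00116.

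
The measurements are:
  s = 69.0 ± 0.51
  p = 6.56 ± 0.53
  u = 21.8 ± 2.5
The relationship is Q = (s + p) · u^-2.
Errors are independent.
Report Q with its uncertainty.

Let w = s + p = 75.6. δw = √(δs² + δp²) = √(0.260 + 0.281) = 0.736, so δw/w = 0.00973.
Q is then a monomial in w, u:
δQ/Q = √((δw/w)² + (-2·δu/u)²) = √(9.48e-05 + 0.0526) = 0.230
Q = 0.159, so δQ = 0.230 × 0.159 = 0.0365.

0.159 ± 0.0365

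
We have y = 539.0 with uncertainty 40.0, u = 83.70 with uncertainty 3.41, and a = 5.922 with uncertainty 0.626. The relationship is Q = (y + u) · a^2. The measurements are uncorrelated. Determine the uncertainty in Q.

4830

Let w = y + u = 622.7. δw = √(δy² + δu²) = √(1600 + 11.6) = 40.1, so δw/w = 0.0645.
Q is then a monomial in w, a:
δQ/Q = √((δw/w)² + (2·δa/a)²) = √(0.00416 + 0.0447) = 0.221
Q = 21840, so δQ = 0.221 × 21840 = 4830.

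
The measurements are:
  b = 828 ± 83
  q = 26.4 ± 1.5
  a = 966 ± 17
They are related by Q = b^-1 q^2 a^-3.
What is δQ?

1.5e-10

Q is a product of powers, so relative uncertainties combine in quadrature:
  (-1·δb/b)² = (-1×0.100)² = 0.0100;  (2·δq/q)² = (2×0.0568)² = 0.0129;  (-3·δa/a)² = (-3×0.0176)² = 0.00279
δQ/Q = √(0.0257) = 0.160
Q = 9.34e-10, so δQ = 0.160 × 9.34e-10 = 1.5e-10.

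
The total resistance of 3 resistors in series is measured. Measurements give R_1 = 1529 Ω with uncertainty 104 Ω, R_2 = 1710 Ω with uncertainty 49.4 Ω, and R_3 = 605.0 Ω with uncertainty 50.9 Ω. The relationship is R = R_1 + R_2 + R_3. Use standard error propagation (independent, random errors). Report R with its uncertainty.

Each term contributes (cᵢ δxᵢ)² to (δR)²:
  (δR_1)² = 10800;  (δR_2)² = 2440;  (δR_3)² = 2590
δR = √(15800) = 126 Ω
R = 3844 Ω.

3844 ± 126 Ω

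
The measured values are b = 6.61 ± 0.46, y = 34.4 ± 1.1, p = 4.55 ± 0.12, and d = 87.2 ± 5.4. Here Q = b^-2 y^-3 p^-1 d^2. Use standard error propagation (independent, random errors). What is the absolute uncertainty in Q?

0.000198

Products/powers → add relative errors in quadrature, weighted by exponent:
  (-2·δb/b)² = (-2×0.0696)² = 0.0194;  (-3·δy/y)² = (-3×0.0320)² = 0.00920;  (-1·δp/p)² = (-1×0.0264)² = 0.000696;  (2·δd/d)² = (2×0.0619)² = 0.0153
δQ/Q = √(0.0446) = 0.211
Q = 0.000940, so δQ = 0.211 × 0.000940 = 0.000198.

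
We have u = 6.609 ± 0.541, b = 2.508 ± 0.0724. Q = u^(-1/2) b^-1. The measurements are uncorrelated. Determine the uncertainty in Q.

0.00777

Each factor contributes (exponent × relative error)² to (δQ/Q)²:
  (−½·δu/u)² = (-0.5×0.0819)² = 0.00168;  (-1·δb/b)² = (-1×0.0289)² = 0.000833
δQ/Q = √(0.00251) = 0.0501
Q = 0.1551, so δQ = 0.0501 × 0.1551 = 0.00777.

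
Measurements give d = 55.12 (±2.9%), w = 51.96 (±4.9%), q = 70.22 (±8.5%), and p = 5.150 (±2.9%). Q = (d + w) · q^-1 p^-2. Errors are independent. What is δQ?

0.00613

Let u = d + w = 107.1. δu = √(δd² + δw²) = √(2.56 + 6.48) = 3.01, so δu/u = 0.0281.
Q is then a monomial in u, q, p:
δQ/Q = √((δu/u)² + (-1·δq/q)² + (-2·δp/p)²) = √(0.000788 + 0.00723 + 0.00336) = 0.107
Q = 0.05750, so δQ = 0.107 × 0.05750 = 0.00613.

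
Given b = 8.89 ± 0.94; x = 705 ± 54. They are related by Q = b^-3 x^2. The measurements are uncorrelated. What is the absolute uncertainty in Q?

Each factor contributes (exponent × relative error)² to (δQ/Q)²:
  (-3·δb/b)² = (-3×0.106)² = 0.101;  (2·δx/x)² = (2×0.0766)² = 0.0235
δQ/Q = √(0.124) = 0.352
Q = 707, so δQ = 0.352 × 707 = 249.

249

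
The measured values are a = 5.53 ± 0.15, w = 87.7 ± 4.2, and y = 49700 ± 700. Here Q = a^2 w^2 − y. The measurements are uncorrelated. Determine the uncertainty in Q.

25900

Let p = a^2·w^2 = 2.35e+05. δp/p = √((2·δa/a)² + (2·δw/w)²) = √(0.00294 + 0.00917) = 0.110, so δp = 25900.
Q = p − y: δQ = √(δp² + δy²) = √(6.7e+08 + 4.9e+05) = 25900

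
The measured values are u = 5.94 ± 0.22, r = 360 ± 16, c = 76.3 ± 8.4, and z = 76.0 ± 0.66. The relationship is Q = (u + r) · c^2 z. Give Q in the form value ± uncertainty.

Let w = u + r = 366. δw = √(δu² + δr²) = √(0.0484 + 256) = 16.0, so δw/w = 0.0437.
Q is then a monomial in w, c, z:
δQ/Q = √((δw/w)² + (2·δc/c)² + (1·δz/z)²) = √(0.00191 + 0.0485 + 7.54e-05) = 0.225
Q = 1.62e+08, so δQ = 0.225 × 1.62e+08 = 3.64e+07.

(1.62 ± 0.364) × 10^8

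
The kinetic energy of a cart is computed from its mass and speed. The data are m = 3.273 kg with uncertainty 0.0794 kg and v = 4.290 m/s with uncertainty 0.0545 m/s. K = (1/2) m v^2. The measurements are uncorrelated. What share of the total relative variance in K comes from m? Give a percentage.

47.7%

(δK/K)² = (1·δm/m)² + (2·δv/v)²
  m term: (1×0.0243)² = 0.000589
  v term: (2×0.0127)² = 0.000646
Total = 0.00123. Share from m = 0.000589/0.00123 = 0.477.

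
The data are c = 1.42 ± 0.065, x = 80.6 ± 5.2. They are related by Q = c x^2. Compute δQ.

For a monomial Q ∝ c, x^2, fractional errors add in quadrature:
  (1·δc/c)² = (1×0.0458)² = 0.00210;  (2·δx/x)² = (2×0.0645)² = 0.0166
δQ/Q = √(0.0187) = 0.137
Q = 9220, so δQ = 0.137 × 9220 = 1260.

1260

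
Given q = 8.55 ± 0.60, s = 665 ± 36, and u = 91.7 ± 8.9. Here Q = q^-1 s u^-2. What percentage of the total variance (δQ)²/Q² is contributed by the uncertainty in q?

10.8%

(δQ/Q)² = (-1·δq/q)² + (1·δs/s)² + (-2·δu/u)²
  q term: (-1×0.0702)² = 0.00492
  s term: (1×0.0541)² = 0.00293
  u term: (-2×0.0971)² = 0.0377
Total = 0.0455. Share from q = 0.00492/0.0455 = 0.108.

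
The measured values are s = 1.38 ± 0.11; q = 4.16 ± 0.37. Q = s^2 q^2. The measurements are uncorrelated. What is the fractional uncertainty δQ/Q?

Since Q is a product/quotient, work with relative uncertainties:
  (2·δs/s)² = (2×0.0797)² = 0.0254;  (2·δq/q)² = (2×0.0889)² = 0.0316
δQ/Q = √(0.0571) = 0.239

0.239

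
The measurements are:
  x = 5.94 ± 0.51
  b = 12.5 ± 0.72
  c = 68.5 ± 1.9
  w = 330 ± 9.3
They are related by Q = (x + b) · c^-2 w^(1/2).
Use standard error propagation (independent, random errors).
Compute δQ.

0.00533

Let u = x + b = 18.4. δu = √(δx² + δb²) = √(0.260 + 0.518) = 0.882, so δu/u = 0.0478.
Q is then a monomial in u, c, w:
δQ/Q = √((δu/u)² + (-2·δc/c)² + (½·δw/w)²) = √(0.00229 + 0.00308 + 0.000199) = 0.0746
Q = 0.0714, so δQ = 0.0746 × 0.0714 = 0.00533.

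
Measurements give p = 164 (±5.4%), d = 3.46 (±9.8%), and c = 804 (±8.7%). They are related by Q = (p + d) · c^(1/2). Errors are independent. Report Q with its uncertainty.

4750 ± 325

Let u = p + d = 167. δu = √(δp² + δd²) = √(78.4 + 0.115) = 8.86, so δu/u = 0.0529.
Q is then a monomial in u, c:
δQ/Q = √((δu/u)² + (½·δc/c)²) = √(0.00280 + 0.00189) = 0.0685
Q = 4750, so δQ = 0.0685 × 4750 = 325.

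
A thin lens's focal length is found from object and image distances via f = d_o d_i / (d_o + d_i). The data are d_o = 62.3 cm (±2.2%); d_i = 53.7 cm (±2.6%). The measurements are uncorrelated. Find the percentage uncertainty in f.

1.73%

∂f/∂d_o = (d_i/(d_o+d_i))² = 0.214;  ∂f/∂d_i = (d_o/(d_o+d_i))² = 0.288
δf = √((∂f/∂d_o · δd_o)² + (∂f/∂d_i · δd_i)²) = √(0.0863 + 0.162) = 0.498 cm
f = 28.8 cm, so δf/f = 0.498/28.8 = 0.0173.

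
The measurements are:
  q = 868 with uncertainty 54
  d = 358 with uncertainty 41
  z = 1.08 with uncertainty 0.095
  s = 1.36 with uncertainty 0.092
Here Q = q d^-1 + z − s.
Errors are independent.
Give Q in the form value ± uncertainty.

2.14 ± 0.343

Let p = q·d^-1 = 2.42. δp/p = √((1·δq/q)² + (-1·δd/d)²) = √(0.00387 + 0.0131) = 0.130, so δp = 0.316.
Q = p + z − s: δQ = √(δp² + δz² + δs²) = √(0.0999 + 0.00903 + 0.00846) = 0.343
Q = 2.14.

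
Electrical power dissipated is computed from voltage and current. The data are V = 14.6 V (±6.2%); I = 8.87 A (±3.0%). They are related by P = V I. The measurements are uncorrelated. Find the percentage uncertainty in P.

6.89%

P is a product of powers, so relative uncertainties combine in quadrature:
  (1·δV/V)² = (1×0.0620)² = 0.00384;  (1·δI/I)² = (1×0.0300)² = 0.000900
δP/P = √(0.00474) = 0.0689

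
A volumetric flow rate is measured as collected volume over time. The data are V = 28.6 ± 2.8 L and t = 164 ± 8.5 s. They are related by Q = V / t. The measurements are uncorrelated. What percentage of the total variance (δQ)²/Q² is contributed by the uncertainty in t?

(δQ/Q)² = (1·δV/V)² + (-1·δt/t)²
  V term: (1×0.0979)² = 0.00958
  t term: (-1×0.0518)² = 0.00269
Total = 0.0123. Share from t = 0.00269/0.0123 = 0.219.

21.9%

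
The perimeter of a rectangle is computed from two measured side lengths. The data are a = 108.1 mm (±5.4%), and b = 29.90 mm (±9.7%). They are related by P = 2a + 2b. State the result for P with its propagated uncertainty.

276.0 ± 13.0 mm

Each term contributes (cᵢ δxᵢ)² to (δP)²:
  (2·δa)² = 136;  (2·δb)² = 33.6
δP = √(170) = 13.0 mm
P = 276.0 mm.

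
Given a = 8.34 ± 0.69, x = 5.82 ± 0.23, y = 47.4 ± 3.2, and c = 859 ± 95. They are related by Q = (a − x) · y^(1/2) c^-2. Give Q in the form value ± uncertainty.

(2.35 ± 0.859) × 10^-5

Let u = a − x = 2.52. δu = √(δa² + δx²) = √(0.476 + 0.0529) = 0.727, so δu/u = 0.289.
Q is then a monomial in u, y, c:
δQ/Q = √((δu/u)² + (½·δy/y)² + (-2·δc/c)²) = √(0.0833 + 0.00114 + 0.0489) = 0.365
Q = 2.35e-05, so δQ = 0.365 × 2.35e-05 = 8.59e-06.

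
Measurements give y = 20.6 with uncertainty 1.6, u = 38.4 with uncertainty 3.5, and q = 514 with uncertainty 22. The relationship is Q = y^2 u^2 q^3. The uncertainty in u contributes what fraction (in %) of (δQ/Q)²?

45.0%

(δQ/Q)² = (2·δy/y)² + (2·δu/u)² + (3·δq/q)²
  y term: (2×0.0777)² = 0.0241
  u term: (2×0.0911)² = 0.0332
  q term: (3×0.0428)² = 0.0165
Total = 0.0738. Share from u = 0.0332/0.0738 = 0.450.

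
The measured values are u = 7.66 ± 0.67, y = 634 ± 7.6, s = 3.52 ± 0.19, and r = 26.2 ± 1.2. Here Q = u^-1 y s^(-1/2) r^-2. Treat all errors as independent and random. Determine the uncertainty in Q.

0.00836

Q is a product of powers, so relative uncertainties combine in quadrature:
  (-1·δu/u)² = (-1×0.0875)² = 0.00765;  (1·δy/y)² = (1×0.0120)² = 0.000144;  (−½·δs/s)² = (-0.5×0.0540)² = 0.000728;  (-2·δr/r)² = (-2×0.0458)² = 0.00839
δQ/Q = √(0.0169) = 0.130
Q = 0.0643, so δQ = 0.130 × 0.0643 = 0.00836.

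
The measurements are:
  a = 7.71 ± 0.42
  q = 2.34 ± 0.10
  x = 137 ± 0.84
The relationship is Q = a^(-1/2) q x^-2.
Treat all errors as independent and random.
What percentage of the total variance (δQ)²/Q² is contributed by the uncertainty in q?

(δQ/Q)² = (−½·δa/a)² + (1·δq/q)² + (-2·δx/x)²
  a term: (-0.5×0.0545)² = 0.000742
  q term: (1×0.0427)² = 0.00183
  x term: (-2×0.00613)² = 0.000150
Total = 0.00272. Share from q = 0.00183/0.00272 = 0.672.

67.2%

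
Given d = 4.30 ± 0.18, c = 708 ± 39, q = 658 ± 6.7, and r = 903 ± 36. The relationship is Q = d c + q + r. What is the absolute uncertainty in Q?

Let p = d·c = 3040. δp/p = √((1·δd/d)² + (1·δc/c)²) = √(0.00175 + 0.00303) = 0.0692, so δp = 211.
Q = p + q + r: δQ = √(δp² + δq² + δr²) = √(44400 + 44.9 + 1300) = 214

214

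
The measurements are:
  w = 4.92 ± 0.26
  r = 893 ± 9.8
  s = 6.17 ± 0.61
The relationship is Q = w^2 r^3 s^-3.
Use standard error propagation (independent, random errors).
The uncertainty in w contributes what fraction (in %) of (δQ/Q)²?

(δQ/Q)² = (2·δw/w)² + (3·δr/r)² + (-3·δs/s)²
  w term: (2×0.0528)² = 0.0112
  r term: (3×0.0110)² = 0.00108
  s term: (-3×0.0989)² = 0.0880
Total = 0.100. Share from w = 0.0112/0.100 = 0.111.

11.1%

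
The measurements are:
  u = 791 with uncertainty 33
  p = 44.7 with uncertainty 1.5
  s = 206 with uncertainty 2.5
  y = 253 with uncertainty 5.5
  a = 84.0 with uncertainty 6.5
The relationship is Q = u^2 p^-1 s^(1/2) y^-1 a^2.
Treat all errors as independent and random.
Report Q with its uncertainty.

For a monomial Q ∝ u^2, p^-1, s^(1/2), y^-1, a^2, fractional errors add in quadrature:
  (2·δu/u)² = (2×0.0417)² = 0.00696;  (-1·δp/p)² = (-1×0.0336)² = 0.00113;  (½·δs/s)² = (0.5×0.0121)² = 3.68e-05;  (-1·δy/y)² = (-1×0.0217)² = 0.000473;  (2·δa/a)² = (2×0.0774)² = 0.0240
δQ/Q = √(0.0325) = 0.180
Q = 5.6e+06, so δQ = 0.180 × 5.6e+06 = 1.01e+06.

(5.60 ± 1.01) × 10^6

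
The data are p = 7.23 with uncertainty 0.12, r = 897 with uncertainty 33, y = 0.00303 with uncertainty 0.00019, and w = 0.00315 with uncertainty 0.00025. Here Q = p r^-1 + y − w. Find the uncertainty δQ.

Let h = p·r^-1 = 0.00806. δh/h = √((1·δp/p)² + (-1·δr/r)²) = √(0.000275 + 0.00135) = 0.0404, so δh = 0.000325.
Q = h + y − w: δQ = √(δh² + δy² + δw²) = √(1.06e-07 + 3.61e-08 + 6.25e-08) = 0.000452

0.000452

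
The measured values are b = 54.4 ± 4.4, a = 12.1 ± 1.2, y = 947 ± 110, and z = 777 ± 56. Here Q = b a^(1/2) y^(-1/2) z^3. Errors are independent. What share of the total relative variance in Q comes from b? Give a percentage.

(δQ/Q)² = (1·δb/b)² + (½·δa/a)² + (−½·δy/y)² + (3·δz/z)²
  b term: (1×0.0809)² = 0.00654
  a term: (0.5×0.0992)² = 0.00246
  y term: (-0.5×0.116)² = 0.00337
  z term: (3×0.0721)² = 0.0467
Total = 0.0591. Share from b = 0.00654/0.0591 = 0.111.

11.1%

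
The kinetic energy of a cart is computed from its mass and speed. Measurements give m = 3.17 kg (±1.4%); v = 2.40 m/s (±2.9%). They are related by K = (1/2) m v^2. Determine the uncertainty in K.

K is a product of powers, so relative uncertainties combine in quadrature:
  (1·δm/m)² = (1×0.0140)² = 0.000196;  (2·δv/v)² = (2×0.0290)² = 0.00336
δK/K = √(0.00356) = 0.0597
K = 9.13 J, so δK = 0.0597 × 9.13 = 0.545 J.

0.545 J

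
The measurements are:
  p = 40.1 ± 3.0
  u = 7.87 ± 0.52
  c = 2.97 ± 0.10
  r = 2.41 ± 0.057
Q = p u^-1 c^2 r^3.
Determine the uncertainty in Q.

Each factor contributes (exponent × relative error)² to (δQ/Q)²:
  (1·δp/p)² = (1×0.0748)² = 0.00560;  (-1·δu/u)² = (-1×0.0661)² = 0.00437;  (2·δc/c)² = (2×0.0337)² = 0.00453;  (3·δr/r)² = (3×0.0237)² = 0.00503
δQ/Q = √(0.0195) = 0.140
Q = 629, so δQ = 0.140 × 629 = 87.9.

87.9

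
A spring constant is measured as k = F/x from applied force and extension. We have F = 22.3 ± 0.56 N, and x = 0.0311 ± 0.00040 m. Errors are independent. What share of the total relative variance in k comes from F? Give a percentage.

79.2%

(δk/k)² = (1·δF/F)² + (-1·δx/x)²
  F term: (1×0.0251)² = 0.000631
  x term: (-1×0.0129)² = 0.000165
Total = 0.000796. Share from F = 0.000631/0.000796 = 0.792.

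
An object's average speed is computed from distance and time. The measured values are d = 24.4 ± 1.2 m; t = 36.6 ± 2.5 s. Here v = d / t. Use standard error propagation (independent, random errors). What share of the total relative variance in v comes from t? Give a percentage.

65.9%

(δv/v)² = (1·δd/d)² + (-1·δt/t)²
  d term: (1×0.0492)² = 0.00242
  t term: (-1×0.0683)² = 0.00467
Total = 0.00708. Share from t = 0.00467/0.00708 = 0.659.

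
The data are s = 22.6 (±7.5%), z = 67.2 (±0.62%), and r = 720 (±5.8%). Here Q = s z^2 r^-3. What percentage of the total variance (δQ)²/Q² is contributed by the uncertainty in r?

84.0%

(δQ/Q)² = (1·δs/s)² + (2·δz/z)² + (-3·δr/r)²
  s term: (1×0.0750)² = 0.00562
  z term: (2×0.00620)² = 0.000154
  r term: (-3×0.0580)² = 0.0303
Total = 0.0361. Share from r = 0.0303/0.0361 = 0.840.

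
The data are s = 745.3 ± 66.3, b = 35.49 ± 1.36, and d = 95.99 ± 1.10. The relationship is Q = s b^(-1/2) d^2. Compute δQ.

For a monomial Q ∝ s, b^(-1/2), d^2, fractional errors add in quadrature:
  (1·δs/s)² = (1×0.0890)² = 0.00791;  (−½·δb/b)² = (-0.5×0.0383)² = 0.000367;  (2·δd/d)² = (2×0.0115)² = 0.000525
δQ/Q = √(0.00881) = 0.0938
Q = 1.153e+06, so δQ = 0.0938 × 1.153e+06 = 1.08e+05.

1.08e+05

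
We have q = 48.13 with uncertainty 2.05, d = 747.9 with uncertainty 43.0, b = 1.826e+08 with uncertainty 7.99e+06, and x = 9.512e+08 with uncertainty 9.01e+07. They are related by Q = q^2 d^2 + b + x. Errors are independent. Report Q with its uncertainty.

(2.430 ± 0.206) × 10^9

Let p = q^2·d^2 = 1.296e+09. δp/p = √((2·δq/q)² + (2·δd/d)²) = √(0.00726 + 0.0132) = 0.143, so δp = 1.85e+08.
Q = p + b + x: δQ = √(δp² + δb² + δx²) = √(3.44e+16 + 6.38e+13 + 8.12e+15) = 2.06e+08
Q = 2.43e+09.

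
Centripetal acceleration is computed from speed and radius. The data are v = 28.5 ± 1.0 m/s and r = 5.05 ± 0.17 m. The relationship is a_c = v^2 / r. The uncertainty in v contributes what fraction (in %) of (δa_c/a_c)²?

81.3%

(δa_c/a_c)² = (2·δv/v)² + (-1·δr/r)²
  v term: (2×0.0351)² = 0.00492
  r term: (-1×0.0337)² = 0.00113
Total = 0.00606. Share from v = 0.00492/0.00606 = 0.813.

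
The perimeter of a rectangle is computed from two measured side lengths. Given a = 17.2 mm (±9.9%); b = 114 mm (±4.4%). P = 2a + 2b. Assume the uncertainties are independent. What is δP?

10.6 mm

Sums and differences: (δP)² = Σ (cᵢ δxᵢ)².
  (2·δa)² = 11.6;  (2·δb)² = 101
δP = √(112) = 10.6 mm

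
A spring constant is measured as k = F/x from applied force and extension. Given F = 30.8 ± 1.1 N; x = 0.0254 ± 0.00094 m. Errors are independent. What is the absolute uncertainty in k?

Relative error in a monomial: (δk/k)² = Σ (nᵢ · δxᵢ/xᵢ)².
  (1·δF/F)² = (1×0.0357)² = 0.00128;  (-1·δx/x)² = (-1×0.0370)² = 0.00137
δk/k = √(0.00265) = 0.0514
k = 1210 N/m, so δk = 0.0514 × 1210 = 62.4 N/m.

62.4 N/m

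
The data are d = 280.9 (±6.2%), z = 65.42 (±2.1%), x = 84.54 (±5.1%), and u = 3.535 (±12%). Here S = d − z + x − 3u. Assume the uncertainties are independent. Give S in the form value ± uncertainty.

289.4 ± 18.0

S is a linear combination, so absolute uncertainties add in quadrature:
  (δd)² = 303;  (δz)² = 1.89;  (δx)² = 18.6;  (3·δu)² = 1.62
δS = √(325) = 18.0
S = 289.4.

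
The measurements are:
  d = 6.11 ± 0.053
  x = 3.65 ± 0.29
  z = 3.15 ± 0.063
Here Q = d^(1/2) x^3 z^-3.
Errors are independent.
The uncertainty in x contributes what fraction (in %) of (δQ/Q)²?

(δQ/Q)² = (½·δd/d)² + (3·δx/x)² + (-3·δz/z)²
  d term: (0.5×0.00867)² = 1.88e-05
  x term: (3×0.0795)² = 0.0568
  z term: (-3×0.0200)² = 0.00360
Total = 0.0604. Share from x = 0.0568/0.0604 = 0.940.

94.0%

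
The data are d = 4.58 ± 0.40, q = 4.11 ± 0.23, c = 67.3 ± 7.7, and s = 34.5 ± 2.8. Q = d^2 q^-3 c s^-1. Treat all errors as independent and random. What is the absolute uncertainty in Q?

Since Q is a product/quotient, work with relative uncertainties:
  (2·δd/d)² = (2×0.0873)² = 0.0305;  (-3·δq/q)² = (-3×0.0560)² = 0.0282;  (1·δc/c)² = (1×0.114)² = 0.0131;  (-1·δs/s)² = (-1×0.0812)² = 0.00659
δQ/Q = √(0.0784) = 0.280
Q = 0.589, so δQ = 0.280 × 0.589 = 0.165.

0.165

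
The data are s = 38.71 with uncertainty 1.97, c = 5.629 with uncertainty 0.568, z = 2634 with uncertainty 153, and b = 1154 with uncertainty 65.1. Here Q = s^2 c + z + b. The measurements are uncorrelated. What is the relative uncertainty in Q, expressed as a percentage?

Let p = s^2·c = 8435. δp/p = √((2·δs/s)² + (1·δc/c)²) = √(0.0104 + 0.0102) = 0.143, so δp = 1210.
Q = p + z + b: δQ = √(δp² + δz² + δb²) = √(1.46e+06 + 23400 + 4240) = 1220
Q = 12220, so δQ/Q = 1220/12220 = 0.0998.

9.98%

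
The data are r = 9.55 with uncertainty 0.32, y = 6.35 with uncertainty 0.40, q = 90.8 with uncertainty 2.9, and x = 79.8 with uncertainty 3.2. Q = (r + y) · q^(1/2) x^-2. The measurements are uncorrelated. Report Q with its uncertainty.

0.0238 ± 0.00209

Let u = r + y = 15.9. δu = √(δr² + δy²) = √(0.102 + 0.160) = 0.512, so δu/u = 0.0322.
Q is then a monomial in u, q, x:
δQ/Q = √((δu/u)² + (½·δq/q)² + (-2·δx/x)²) = √(0.00104 + 0.000255 + 0.00643) = 0.0879
Q = 0.0238, so δQ = 0.0879 × 0.0238 = 0.00209.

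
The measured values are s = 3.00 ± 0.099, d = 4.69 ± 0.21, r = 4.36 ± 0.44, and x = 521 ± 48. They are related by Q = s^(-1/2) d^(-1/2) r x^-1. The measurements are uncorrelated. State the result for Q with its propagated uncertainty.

0.00223 ± 0.000311

For a monomial Q ∝ s^(-1/2), d^(-1/2), r, x^-1, fractional errors add in quadrature:
  (−½·δs/s)² = (-0.5×0.0330)² = 0.000272;  (−½·δd/d)² = (-0.5×0.0448)² = 0.000501;  (1·δr/r)² = (1×0.101)² = 0.0102;  (-1·δx/x)² = (-1×0.0921)² = 0.00849
δQ/Q = √(0.0194) = 0.139
Q = 0.00223, so δQ = 0.139 × 0.00223 = 0.000311.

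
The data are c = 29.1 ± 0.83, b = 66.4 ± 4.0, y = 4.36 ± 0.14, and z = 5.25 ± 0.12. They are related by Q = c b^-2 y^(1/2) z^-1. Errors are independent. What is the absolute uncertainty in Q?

For a monomial Q ∝ c, b^-2, y^(1/2), z^-1, fractional errors add in quadrature:
  (1·δc/c)² = (1×0.0285)² = 0.000814;  (-2·δb/b)² = (-2×0.0602)² = 0.0145;  (½·δy/y)² = (0.5×0.0321)² = 0.000258;  (-1·δz/z)² = (-1×0.0229)² = 0.000522
δQ/Q = √(0.0161) = 0.127
Q = 0.00263, so δQ = 0.127 × 0.00263 = 0.000333.

0.000333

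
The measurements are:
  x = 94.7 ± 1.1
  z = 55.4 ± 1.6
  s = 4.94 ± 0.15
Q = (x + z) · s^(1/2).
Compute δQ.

6.65

Let u = x + z = 150. δu = √(δx² + δz²) = √(1.21 + 2.56) = 1.94, so δu/u = 0.0129.
Q is then a monomial in u, s:
δQ/Q = √((δu/u)² + (½·δs/s)²) = √(0.000167 + 0.000230) = 0.0199
Q = 334, so δQ = 0.0199 × 334 = 6.65.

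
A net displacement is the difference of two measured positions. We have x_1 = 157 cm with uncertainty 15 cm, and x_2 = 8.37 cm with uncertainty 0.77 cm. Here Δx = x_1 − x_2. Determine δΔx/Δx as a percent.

10.1%

Δx is a linear combination, so absolute uncertainties add in quadrature:
  (δx_1)² = 225;  (δx_2)² = 0.593
δΔx = √(226) = 15.0 cm
Δx = 149 cm, so δΔx/Δx = 15.0/149 = 0.101.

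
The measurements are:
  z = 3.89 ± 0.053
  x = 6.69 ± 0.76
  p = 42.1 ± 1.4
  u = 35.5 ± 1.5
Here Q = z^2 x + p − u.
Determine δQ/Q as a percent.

11.1%

Let w = z^2·x = 101. δw/w = √((2·δz/z)² + (1·δx/x)²) = √(0.000743 + 0.0129) = 0.117, so δw = 11.8.
Q = w + p − u: δQ = √(δw² + δp² + δu²) = √(140 + 1.96 + 2.25) = 12.0
Q = 108, so δQ/Q = 12.0/108 = 0.111.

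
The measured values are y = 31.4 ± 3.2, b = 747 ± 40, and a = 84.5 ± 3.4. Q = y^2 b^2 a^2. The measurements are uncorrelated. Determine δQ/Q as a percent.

Relative error in a monomial: (δQ/Q)² = Σ (nᵢ · δxᵢ/xᵢ)².
  (2·δy/y)² = (2×0.102)² = 0.0415;  (2·δb/b)² = (2×0.0535)² = 0.0115;  (2·δa/a)² = (2×0.0402)² = 0.00648
δQ/Q = √(0.0595) = 0.244

24.4%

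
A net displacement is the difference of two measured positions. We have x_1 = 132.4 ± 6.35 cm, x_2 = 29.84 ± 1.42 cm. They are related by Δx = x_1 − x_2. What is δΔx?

Sums and differences: (δΔx)² = Σ (cᵢ δxᵢ)².
  (δx_1)² = 40.3;  (δx_2)² = 2.02
δΔx = √(42.3) = 6.51 cm

6.51 cm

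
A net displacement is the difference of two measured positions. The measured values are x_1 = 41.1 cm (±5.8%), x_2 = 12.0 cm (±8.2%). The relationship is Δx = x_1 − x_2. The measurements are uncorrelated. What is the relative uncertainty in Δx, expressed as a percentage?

8.86%

For a sum/difference, combine absolute errors in quadrature:
  (δx_1)² = 5.68;  (δx_2)² = 0.968
δΔx = √(6.65) = 2.58 cm
Δx = 29.1 cm, so δΔx/Δx = 2.58/29.1 = 0.0886.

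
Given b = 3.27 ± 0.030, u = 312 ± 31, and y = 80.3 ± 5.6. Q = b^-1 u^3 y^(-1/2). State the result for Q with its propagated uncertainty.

(1.04 ± 0.311) × 10^6

Each factor contributes (exponent × relative error)² to (δQ/Q)²:
  (-1·δb/b)² = (-1×0.00917)² = 8.42e-05;  (3·δu/u)² = (3×0.0994)² = 0.0888;  (−½·δy/y)² = (-0.5×0.0697)² = 0.00122
δQ/Q = √(0.0901) = 0.300
Q = 1.04e+06, so δQ = 0.300 × 1.04e+06 = 3.11e+05.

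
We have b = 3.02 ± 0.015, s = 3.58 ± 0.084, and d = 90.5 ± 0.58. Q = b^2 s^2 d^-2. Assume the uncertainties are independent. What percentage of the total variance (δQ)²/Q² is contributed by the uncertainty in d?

(δQ/Q)² = (2·δb/b)² + (2·δs/s)² + (-2·δd/d)²
  b term: (2×0.00497)² = 9.87e-05
  s term: (2×0.0235)² = 0.00220
  d term: (-2×0.00641)² = 0.000164
Total = 0.00247. Share from d = 0.000164/0.00247 = 0.0666.

6.66%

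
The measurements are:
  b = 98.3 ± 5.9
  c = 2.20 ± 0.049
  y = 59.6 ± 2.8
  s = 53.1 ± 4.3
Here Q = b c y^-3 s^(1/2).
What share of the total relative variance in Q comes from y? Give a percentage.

77.6%

(δQ/Q)² = (1·δb/b)² + (1·δc/c)² + (-3·δy/y)² + (½·δs/s)²
  b term: (1×0.0600)² = 0.00360
  c term: (1×0.0223)² = 0.000496
  y term: (-3×0.0470)² = 0.0199
  s term: (0.5×0.0810)² = 0.00164
Total = 0.0256. Share from y = 0.0199/0.0256 = 0.776.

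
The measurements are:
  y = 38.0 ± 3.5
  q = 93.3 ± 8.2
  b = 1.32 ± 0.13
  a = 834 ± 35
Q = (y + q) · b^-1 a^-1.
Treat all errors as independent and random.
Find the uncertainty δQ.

Let u = y + q = 131. δu = √(δy² + δq²) = √(12.2 + 67.2) = 8.92, so δu/u = 0.0679.
Q is then a monomial in u, b, a:
δQ/Q = √((δu/u)² + (-1·δb/b)² + (-1·δa/a)²) = √(0.00461 + 0.00970 + 0.00176) = 0.127
Q = 0.119, so δQ = 0.127 × 0.119 = 0.0151.

0.0151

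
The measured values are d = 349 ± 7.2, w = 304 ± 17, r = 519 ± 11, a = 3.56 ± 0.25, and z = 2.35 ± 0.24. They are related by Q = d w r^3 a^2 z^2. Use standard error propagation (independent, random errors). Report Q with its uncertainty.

(1.04 ± 0.273) × 10^15

For a monomial Q ∝ d, w, r^3, a^2, z^2, fractional errors add in quadrature:
  (1·δd/d)² = (1×0.0206)² = 0.000426;  (1·δw/w)² = (1×0.0559)² = 0.00313;  (3·δr/r)² = (3×0.0212)² = 0.00404;  (2·δa/a)² = (2×0.0702)² = 0.0197;  (2·δz/z)² = (2×0.102)² = 0.0417
δQ/Q = √(0.0690) = 0.263
Q = 1.04e+15, so δQ = 0.263 × 1.04e+15 = 2.73e+14.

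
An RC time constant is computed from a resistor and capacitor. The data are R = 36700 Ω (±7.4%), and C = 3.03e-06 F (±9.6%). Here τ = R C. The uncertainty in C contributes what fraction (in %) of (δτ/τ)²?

(δτ/τ)² = (1·δR/R)² + (1·δC/C)²
  R term: (1×0.0740)² = 0.00548
  C term: (1×0.0960)² = 0.00922
Total = 0.0147. Share from C = 0.00922/0.0147 = 0.627.

62.7%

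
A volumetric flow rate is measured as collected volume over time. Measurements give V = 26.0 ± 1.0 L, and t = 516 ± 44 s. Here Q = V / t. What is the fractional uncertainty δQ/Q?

Q is a product of powers, so relative uncertainties combine in quadrature:
  (1·δV/V)² = (1×0.0385)² = 0.00148;  (-1·δt/t)² = (-1×0.0853)² = 0.00727
δQ/Q = √(0.00875) = 0.0935

0.0935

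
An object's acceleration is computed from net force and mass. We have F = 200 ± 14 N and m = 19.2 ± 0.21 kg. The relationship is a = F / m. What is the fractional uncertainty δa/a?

0.0708

Products/powers → add relative errors in quadrature, weighted by exponent:
  (1·δF/F)² = (1×0.0700)² = 0.00490;  (-1·δm/m)² = (-1×0.0109)² = 0.000120
δa/a = √(0.00502) = 0.0708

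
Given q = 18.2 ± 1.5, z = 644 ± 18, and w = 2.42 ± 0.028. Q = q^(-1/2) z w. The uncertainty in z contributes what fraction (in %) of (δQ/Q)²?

(δQ/Q)² = (−½·δq/q)² + (1·δz/z)² + (1·δw/w)²
  q term: (-0.5×0.0824)² = 0.00170
  z term: (1×0.0280)² = 0.000781
  w term: (1×0.0116)² = 0.000134
Total = 0.00261. Share from z = 0.000781/0.00261 = 0.299.

29.9%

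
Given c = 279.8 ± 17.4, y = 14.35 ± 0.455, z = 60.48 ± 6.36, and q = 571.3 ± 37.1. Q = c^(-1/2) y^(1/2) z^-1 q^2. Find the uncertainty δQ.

For a monomial Q ∝ c^(-1/2), y^(1/2), z^-1, q^2, fractional errors add in quadrature:
  (−½·δc/c)² = (-0.5×0.0622)² = 0.000967;  (½·δy/y)² = (0.5×0.0317)² = 0.000251;  (-1·δz/z)² = (-1×0.105)² = 0.0111;  (2·δq/q)² = (2×0.0649)² = 0.0169
δQ/Q = √(0.0291) = 0.171
Q = 1222, so δQ = 0.171 × 1222 = 209.

209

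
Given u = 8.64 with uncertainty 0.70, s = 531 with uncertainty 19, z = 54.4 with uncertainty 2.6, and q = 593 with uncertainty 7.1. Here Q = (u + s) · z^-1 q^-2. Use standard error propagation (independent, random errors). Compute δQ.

Let w = u + s = 540. δw = √(δu² + δs²) = √(0.490 + 361) = 19.0, so δw/w = 0.0352.
Q is then a monomial in w, z, q:
δQ/Q = √((δw/w)² + (-1·δz/z)² + (-2·δq/q)²) = √(0.00124 + 0.00228 + 0.000573) = 0.0640
Q = 2.82e-05, so δQ = 0.0640 × 2.82e-05 = 1.81e-06.

1.81e-06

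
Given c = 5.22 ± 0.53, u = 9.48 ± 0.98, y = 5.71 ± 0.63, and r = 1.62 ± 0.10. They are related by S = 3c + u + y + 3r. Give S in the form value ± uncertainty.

35.7 ± 1.99

Sums and differences: (δS)² = Σ (cᵢ δxᵢ)².
  (3·δc)² = 2.53;  (δu)² = 0.960;  (δy)² = 0.397;  (3·δr)² = 0.0900
δS = √(3.98) = 1.99
S = 35.7.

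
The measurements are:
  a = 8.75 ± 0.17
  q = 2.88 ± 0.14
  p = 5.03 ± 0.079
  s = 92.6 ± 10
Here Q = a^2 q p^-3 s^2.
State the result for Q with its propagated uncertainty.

14900 ± 3410

Each factor contributes (exponent × relative error)² to (δQ/Q)²:
  (2·δa/a)² = (2×0.0194)² = 0.00151;  (1·δq/q)² = (1×0.0486)² = 0.00236;  (-3·δp/p)² = (-3×0.0157)² = 0.00222;  (2·δs/s)² = (2×0.108)² = 0.0466
δQ/Q = √(0.0527) = 0.230
Q = 14900, so δQ = 0.230 × 14900 = 3410.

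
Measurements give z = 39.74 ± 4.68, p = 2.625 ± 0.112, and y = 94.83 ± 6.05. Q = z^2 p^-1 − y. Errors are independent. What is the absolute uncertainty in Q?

144

Let w = z^2·p^-1 = 601.6. δw/w = √((2·δz/z)² + (-1·δp/p)²) = √(0.0555 + 0.00182) = 0.239, so δw = 144.
Q = w − y: δQ = √(δw² + δy²) = √(20700 + 36.6) = 144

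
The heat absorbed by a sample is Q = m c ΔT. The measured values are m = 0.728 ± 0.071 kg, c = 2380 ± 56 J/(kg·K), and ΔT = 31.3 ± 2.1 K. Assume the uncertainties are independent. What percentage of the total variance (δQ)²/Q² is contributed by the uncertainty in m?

(δQ/Q)² = (1·δm/m)² + (1·δc/c)² + (1·δΔT/ΔT)²
  m term: (1×0.0975)² = 0.00951
  c term: (1×0.0235)² = 0.000554
  ΔT term: (1×0.0671)² = 0.00450
Total = 0.0146. Share from m = 0.00951/0.0146 = 0.653.

65.3%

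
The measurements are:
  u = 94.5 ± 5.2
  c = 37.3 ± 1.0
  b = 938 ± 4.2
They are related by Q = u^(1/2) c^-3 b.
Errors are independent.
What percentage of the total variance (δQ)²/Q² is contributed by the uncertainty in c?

89.3%

(δQ/Q)² = (½·δu/u)² + (-3·δc/c)² + (1·δb/b)²
  u term: (0.5×0.0550)² = 0.000757
  c term: (-3×0.0268)² = 0.00647
  b term: (1×0.00448)² = 2e-05
Total = 0.00725. Share from c = 0.00647/0.00725 = 0.893.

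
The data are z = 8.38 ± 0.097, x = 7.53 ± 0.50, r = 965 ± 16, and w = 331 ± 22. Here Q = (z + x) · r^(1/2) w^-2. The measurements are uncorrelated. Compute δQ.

Let u = z + x = 15.9. δu = √(δz² + δx²) = √(0.00941 + 0.250) = 0.509, so δu/u = 0.0320.
Q is then a monomial in u, r, w:
δQ/Q = √((δu/u)² + (½·δr/r)² + (-2·δw/w)²) = √(0.00102 + 6.87e-05 + 0.0177) = 0.137
Q = 0.00451, so δQ = 0.137 × 0.00451 = 0.000618.

0.000618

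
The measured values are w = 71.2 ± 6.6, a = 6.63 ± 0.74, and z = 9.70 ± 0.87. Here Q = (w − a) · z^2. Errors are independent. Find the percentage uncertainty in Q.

Let u = w − a = 64.6. δu = √(δw² + δa²) = √(43.6 + 0.548) = 6.64, so δu/u = 0.103.
Q is then a monomial in u, z:
δQ/Q = √((δu/u)² + (2·δz/z)²) = √(0.0106 + 0.0322) = 0.207

20.7%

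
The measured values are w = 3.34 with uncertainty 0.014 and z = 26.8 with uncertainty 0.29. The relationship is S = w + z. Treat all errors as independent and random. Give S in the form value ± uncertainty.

S is a linear combination, so absolute uncertainties add in quadrature:
  (δw)² = 0.000196;  (δz)² = 0.0841
δS = √(0.0843) = 0.290
S = 30.1.

30.1 ± 0.290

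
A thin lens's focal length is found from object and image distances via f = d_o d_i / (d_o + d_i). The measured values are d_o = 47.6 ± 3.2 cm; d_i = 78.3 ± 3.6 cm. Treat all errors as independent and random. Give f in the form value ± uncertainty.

∂f/∂d_o = (d_i/(d_o+d_i))² = 0.387;  ∂f/∂d_i = (d_o/(d_o+d_i))² = 0.143
δf = √((∂f/∂d_o · δd_o)² + (∂f/∂d_i · δd_i)²) = √(1.53 + 0.265) = 1.34 cm
f = 29.6 cm.

29.6 ± 1.34 cm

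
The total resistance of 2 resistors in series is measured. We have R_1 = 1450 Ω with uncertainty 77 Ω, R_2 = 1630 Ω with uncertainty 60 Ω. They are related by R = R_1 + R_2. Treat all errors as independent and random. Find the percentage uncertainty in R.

3.17%

Sums and differences: (δR)² = Σ (cᵢ δxᵢ)².
  (δR_1)² = 5930;  (δR_2)² = 3600
δR = √(9530) = 97.6 Ω
R = 3080 Ω, so δR/R = 97.6/3080 = 0.0317.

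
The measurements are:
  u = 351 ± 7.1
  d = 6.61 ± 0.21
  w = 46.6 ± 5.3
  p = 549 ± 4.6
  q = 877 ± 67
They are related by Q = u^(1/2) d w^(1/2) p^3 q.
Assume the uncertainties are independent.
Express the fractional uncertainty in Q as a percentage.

Products/powers → add relative errors in quadrature, weighted by exponent:
  (½·δu/u)² = (0.5×0.0202)² = 0.000102;  (1·δd/d)² = (1×0.0318)² = 0.00101;  (½·δw/w)² = (0.5×0.114)² = 0.00323;  (3·δp/p)² = (3×0.00838)² = 0.000632;  (1·δq/q)² = (1×0.0764)² = 0.00584
δQ/Q = √(0.0108) = 0.104

10.4%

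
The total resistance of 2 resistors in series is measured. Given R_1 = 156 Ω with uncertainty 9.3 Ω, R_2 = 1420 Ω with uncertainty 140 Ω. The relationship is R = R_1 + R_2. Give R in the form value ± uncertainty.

R is a linear combination, so absolute uncertainties add in quadrature:
  (δR_1)² = 86.5;  (δR_2)² = 19600
δR = √(19700) = 140 Ω
R = 1580 Ω.

1580 ± 140 Ω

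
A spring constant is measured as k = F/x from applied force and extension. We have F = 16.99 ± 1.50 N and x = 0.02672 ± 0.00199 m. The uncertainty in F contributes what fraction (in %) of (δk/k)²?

(δk/k)² = (1·δF/F)² + (-1·δx/x)²
  F term: (1×0.0883)² = 0.00779
  x term: (-1×0.0745)² = 0.00555
Total = 0.0133. Share from F = 0.00779/0.0133 = 0.584.

58.4%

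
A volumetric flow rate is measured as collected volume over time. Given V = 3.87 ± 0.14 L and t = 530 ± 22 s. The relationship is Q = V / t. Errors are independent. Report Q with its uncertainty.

0.00730 ± 0.000402 L/s

For a monomial Q ∝ V, t^-1, fractional errors add in quadrature:
  (1·δV/V)² = (1×0.0362)² = 0.00131;  (-1·δt/t)² = (-1×0.0415)² = 0.00172
δQ/Q = √(0.00303) = 0.0551
Q = 0.00730 L/s, so δQ = 0.0551 × 0.00730 = 0.000402 L/s.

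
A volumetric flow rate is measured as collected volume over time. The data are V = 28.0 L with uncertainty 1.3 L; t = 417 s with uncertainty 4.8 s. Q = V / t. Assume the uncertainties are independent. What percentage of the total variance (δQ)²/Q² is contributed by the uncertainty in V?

(δQ/Q)² = (1·δV/V)² + (-1·δt/t)²
  V term: (1×0.0464)² = 0.00216
  t term: (-1×0.0115)² = 0.000132
Total = 0.00229. Share from V = 0.00216/0.00229 = 0.942.

94.2%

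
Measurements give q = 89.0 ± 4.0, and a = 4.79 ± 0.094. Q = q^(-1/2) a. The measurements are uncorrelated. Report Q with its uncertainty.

Q is a product of powers, so relative uncertainties combine in quadrature:
  (−½·δq/q)² = (-0.5×0.0449)² = 0.000505;  (1·δa/a)² = (1×0.0196)² = 0.000385
δQ/Q = √(0.000890) = 0.0298
Q = 0.508, so δQ = 0.0298 × 0.508 = 0.0151.

0.508 ± 0.0151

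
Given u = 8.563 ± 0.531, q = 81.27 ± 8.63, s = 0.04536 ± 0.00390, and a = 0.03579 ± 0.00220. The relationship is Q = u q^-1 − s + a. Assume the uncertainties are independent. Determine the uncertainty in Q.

Let p = u·q^-1 = 0.1054. δp/p = √((1·δu/u)² + (-1·δq/q)²) = √(0.00385 + 0.0113) = 0.123, so δp = 0.0130.
Q = p − s + a: δQ = √(δp² + δs² + δa²) = √(0.000168 + 1.52e-05 + 4.84e-06) = 0.0137

0.0137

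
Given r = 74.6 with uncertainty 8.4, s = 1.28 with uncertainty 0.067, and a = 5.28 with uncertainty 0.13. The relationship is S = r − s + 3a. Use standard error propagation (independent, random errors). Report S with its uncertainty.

Each term contributes (cᵢ δxᵢ)² to (δS)²:
  (δr)² = 70.6;  (δs)² = 0.00449;  (3·δa)² = 0.152
δS = √(70.7) = 8.41
S = 89.2.

89.2 ± 8.41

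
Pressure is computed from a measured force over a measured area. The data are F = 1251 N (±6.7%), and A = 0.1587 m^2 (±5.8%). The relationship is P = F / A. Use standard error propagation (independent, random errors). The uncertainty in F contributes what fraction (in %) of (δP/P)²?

57.2%

(δP/P)² = (1·δF/F)² + (-1·δA/A)²
  F term: (1×0.0670)² = 0.00449
  A term: (-1×0.0580)² = 0.00336
Total = 0.00785. Share from F = 0.00449/0.00785 = 0.572.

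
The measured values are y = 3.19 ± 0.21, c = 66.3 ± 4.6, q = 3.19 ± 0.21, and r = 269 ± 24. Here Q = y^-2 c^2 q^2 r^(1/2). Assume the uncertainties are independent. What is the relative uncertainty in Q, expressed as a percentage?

Each factor contributes (exponent × relative error)² to (δQ/Q)²:
  (-2·δy/y)² = (-2×0.0658)² = 0.0173;  (2·δc/c)² = (2×0.0694)² = 0.0193;  (2·δq/q)² = (2×0.0658)² = 0.0173;  (½·δr/r)² = (0.5×0.0892)² = 0.00199
δQ/Q = √(0.0559) = 0.236

23.6%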